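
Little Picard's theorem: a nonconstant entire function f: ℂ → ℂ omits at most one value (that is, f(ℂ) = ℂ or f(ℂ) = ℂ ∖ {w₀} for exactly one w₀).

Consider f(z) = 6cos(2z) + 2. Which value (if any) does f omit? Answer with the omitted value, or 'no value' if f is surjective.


Little Picard bounds the complement of f(ℂ) to at most one point.
cos is entire and surjective onto ℂ: for every w ∈ ℂ, cos(ζ) = w has a solution ζ ∈ ℂ (e.g., via the complex inverse arccos). With ζ = 2z this gives z = ζ/(2). Then 6·cos(2z) takes every value in 6·ℂ = ℂ, and adding 2 is a bijection of ℂ. So f is surjective and omits no value. (Note: only on the real line is cos bounded by [−1, 1].)

Omitted value: no value.


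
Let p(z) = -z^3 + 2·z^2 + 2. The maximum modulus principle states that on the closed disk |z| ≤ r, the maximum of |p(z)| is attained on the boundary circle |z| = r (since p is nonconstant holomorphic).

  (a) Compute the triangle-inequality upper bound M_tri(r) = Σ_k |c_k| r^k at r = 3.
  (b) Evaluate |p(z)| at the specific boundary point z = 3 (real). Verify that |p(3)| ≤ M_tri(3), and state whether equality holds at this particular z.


Coefficients: c_0 = 2, c_1 = 0, c_2 = 2, c_3 = -1. Radius r = 3.
Part (a). Triangle bound: M_tri(r) = Σ_k |c_k| r^k
  = |2|·3^0 + |0|·3^1 + |2|·3^2 + |-1|·3^3
  = 2 + 0 + 18 + 27 = 47.
This bounds M(r) := max_{|z|=r} |p(z)| from above; equality holds iff all terms c_k z^k can be made to align in phase at a single z on |z|=r.
Part (b). At z = 3 (real, on the circle |z| = r):
  p(3) = (2)·3^0 + (0)·3^1 + (2)·3^2 + (-1)·3^3 = -7.
  |p(3)| = 7.
Check: |p(3)| = 7 ≤ 47 = M_tri(3). ✓ Equality does not hold at z = 3 (the coefficients have mixed signs, so the terms do not all align in phase there).

M_tri(3) = 47; |p(3)| = 7; equality at z=3: no.


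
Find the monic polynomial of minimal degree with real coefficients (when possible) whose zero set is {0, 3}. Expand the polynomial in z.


The polynomial is p(z) = ∏_{α ∈ S} (z − α), where S = {0, 3}.
Expanding the product yields: p(z) = z^2 -3·z.
The resulting polynomial has degree 2 and real coefficients as required.

p(z) = z^2 -3·z.


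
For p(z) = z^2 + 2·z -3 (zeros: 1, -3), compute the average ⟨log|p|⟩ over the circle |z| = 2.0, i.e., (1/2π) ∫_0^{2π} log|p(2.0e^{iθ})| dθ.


Zeros: -3, 1; r = 2.0.
Inside |z| < r: 1. Outside (|z| ≥ r): -3.
p(0) = -3, so log|p(0)| = log(3) = 1.0986.
Apply Jensen: I(r) = log|p(0)| + Σ_k log(r/|z_k|), summed over zeros inside |z| < r.
  log(r/|z_k|) for z_k = 1: log(2.0/1) = 0.6931
  Outside zeros (-3) contribute nothing to the Jensen sum.
Sum over inside zeros: 0.6931.
I(r) = log|p(0)| + (inside sum) = 1.0986 + 0.6931 = 1.7918.
Note: since some zeros are outside |z| ≤ r, the simplified n·log(r) form does NOT apply — only the inside zeros contribute.

I(r) ≈ 1.7918.


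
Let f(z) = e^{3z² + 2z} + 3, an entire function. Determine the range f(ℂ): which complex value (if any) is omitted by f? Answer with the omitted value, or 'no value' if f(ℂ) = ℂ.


Little Picard bounds the complement of f(ℂ) to at most one point.
The exponent g(z) = 3z² + 2z is a nonconstant polynomial, hence surjective onto ℂ. So e^{g(z)} takes every value in {e^w : w ∈ ℂ} = ℂ ∖ {0}. Adding 3 shifts the range to ℂ ∖ {3}. f omits exactly 3.

Omitted value: 3.


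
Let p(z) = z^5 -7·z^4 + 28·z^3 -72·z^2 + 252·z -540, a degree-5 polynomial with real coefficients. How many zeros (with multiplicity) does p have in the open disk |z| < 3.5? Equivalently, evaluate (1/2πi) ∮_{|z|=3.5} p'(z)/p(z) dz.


The zeros of p are: (-1 + 3i), (-1 - 3i), 3, (3 + 3i), (3 - 3i).
Their magnitudes are: 3.162, 3.162, 3, 4.243, 4.243.
Zeros with |z| < R = 3.5: (-1 + 3i), (-1 - 3i), 3.
Count = 3.
By the argument principle, (1/2πi) ∮_{|z|=R} p'(z)/p(z) dz equals exactly this count.

Number of zeros inside |z| < 3.5: 3.


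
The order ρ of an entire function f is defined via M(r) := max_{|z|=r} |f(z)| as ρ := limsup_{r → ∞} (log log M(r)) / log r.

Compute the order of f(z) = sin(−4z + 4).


sin(w) is a linear combination of e^{iw} and e^{−iw} (or e^w, e^{−w} in the hyperbolic case), so |sin(w)| ≤ e^{|w|}. With w = −4z + 4, |w| ≤ 4|z| + 4 = 4r + 4 on |z| = r, giving M(r) ≤ e^{4r + 4}, so ρ ≤ 1. On a suitable ray (z = it for sin/cos; z = t for sinh/cosh, t real → ∞), |sin(−4z + 4)| grows like e^{4|t|}/2, so ρ ≥ 1. Hence ρ = 1.
Therefore ρ = 1.

Order ρ = 1.


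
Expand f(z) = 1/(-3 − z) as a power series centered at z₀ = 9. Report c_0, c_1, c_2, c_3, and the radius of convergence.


Let w = z − z₀, so z = z₀ + w.
Then -3 − z = -3 − (z₀ + w) = (-3 − z₀) − w = -12 − w.
f(z) = 1/(-12 − w) = (1/(-12)) · 1/(1 − w/(-12)) = Σ_{n≥0} w^n / (-12)^(n+1).
So c_n = 1/(-12)^(n+1):
  c_0 = 1/(-12)^1 = -1/12.
  c_1 = 1/(-12)^2 = 1/144.
  c_2 = 1/(-12)^3 = -1/1728.
  c_3 = 1/(-12)^4 = 1/20736.
The series is valid for |w/d| < 1, i.e. |z − z₀| < |d|.
Radius of convergence: R = |-3 − z₀| = |-12| = 12 (distance from z₀ to the singularity z = -3).

c_0 = -1/12, c_1 = 1/144, c_2 = -1/1728, c_3 = 1/20736; R = 12.


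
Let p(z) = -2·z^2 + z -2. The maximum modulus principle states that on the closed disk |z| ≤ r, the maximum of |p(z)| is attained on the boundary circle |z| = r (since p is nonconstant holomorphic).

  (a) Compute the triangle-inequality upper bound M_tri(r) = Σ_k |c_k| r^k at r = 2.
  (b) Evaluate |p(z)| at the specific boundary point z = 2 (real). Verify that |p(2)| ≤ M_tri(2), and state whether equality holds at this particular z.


Coefficients: c_0 = -2, c_1 = 1, c_2 = -2. Radius r = 2.
Part (a). Triangle bound: M_tri(r) = Σ_k |c_k| r^k
  = |-2|·2^0 + |1|·2^1 + |-2|·2^2
  = 2 + 2 + 8 = 12.
This bounds M(r) := max_{|z|=r} |p(z)| from above; equality holds iff all terms c_k z^k can be made to align in phase at a single z on |z|=r.
Part (b). At z = 2 (real, on the circle |z| = r):
  p(2) = (-2)·2^0 + (1)·2^1 + (-2)·2^2 = -8.
  |p(2)| = 8.
Check: |p(2)| = 8 ≤ 12 = M_tri(2). ✓ Equality does not hold at z = 2 (the coefficients have mixed signs, so the terms do not all align in phase there).

M_tri(2) = 12; |p(2)| = 8; equality at z=2: no.


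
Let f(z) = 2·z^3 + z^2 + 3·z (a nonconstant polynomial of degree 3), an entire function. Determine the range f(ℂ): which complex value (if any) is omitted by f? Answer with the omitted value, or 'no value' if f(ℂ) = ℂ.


Little Picard bounds the complement of f(ℂ) to at most one point.
For every w ∈ ℂ, the equation p(z) − w = 0 is a nonconstant polynomial in z and hence has at least one root by the fundamental theorem of algebra. So p is surjective onto ℂ, omitting no value.

Omitted value: no value.


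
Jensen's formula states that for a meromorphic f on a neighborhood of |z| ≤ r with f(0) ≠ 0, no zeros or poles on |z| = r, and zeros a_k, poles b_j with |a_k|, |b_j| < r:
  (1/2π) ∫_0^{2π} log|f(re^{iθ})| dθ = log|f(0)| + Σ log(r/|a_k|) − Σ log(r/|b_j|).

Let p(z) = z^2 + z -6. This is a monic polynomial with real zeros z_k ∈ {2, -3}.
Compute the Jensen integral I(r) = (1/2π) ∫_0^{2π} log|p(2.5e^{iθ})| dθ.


Zeros: -3, 2; r = 2.5.
Inside |z| < r: 2. Outside (|z| ≥ r): -3.
p(0) = -6, so log|p(0)| = log(6) = 1.7918.
Apply Jensen: I(r) = log|p(0)| + Σ_k log(r/|z_k|), summed over zeros inside |z| < r.
  log(r/|z_k|) for z_k = 2: log(2.5/2) = 0.2231
  Outside zeros (-3) contribute nothing to the Jensen sum.
Sum over inside zeros: 0.2231.
I(r) = log|p(0)| + (inside sum) = 1.7918 + 0.2231 = 2.0149.
Note: since some zeros are outside |z| ≤ r, the simplified n·log(r) form does NOT apply — only the inside zeros contribute.

I(r) ≈ 2.0149.


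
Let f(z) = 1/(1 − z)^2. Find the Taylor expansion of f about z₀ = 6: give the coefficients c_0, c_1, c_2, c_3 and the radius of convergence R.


Let w = z − z₀, so z = z₀ + w.
Then 1 − z = 1 − (z₀ + w) = (1 − z₀) − w = -5 − w.
f(z) = 1/(-5 − w)^2 = (1/(-5)^2) · (1 − w/(-5))^{−2}.
By the binomial series (1−u)^{−2} = Σ_{n≥0} C(n+1, 1) u^n for |u|<1, with u = w/(-5):
  c_n = C(n+1, 1) / (-5)^(n+2).
  c_0 = 1/(-5)^2 = 1/25.
  c_1 = 2/(-5)^3 = -2/125.
  c_2 = 3/(-5)^4 = 3/625.
  c_3 = 4/(-5)^5 = -4/3125.
The series is valid for |w/d| < 1, i.e. |z − z₀| < |d|.
Radius of convergence: R = |1 − z₀| = |-5| = 5 (distance from z₀ to the singularity z = 1).

c_0 = 1/25, c_1 = -2/125, c_2 = 3/625, c_3 = -4/3125; R = 5.


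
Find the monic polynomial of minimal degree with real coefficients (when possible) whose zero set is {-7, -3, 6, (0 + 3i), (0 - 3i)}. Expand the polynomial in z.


The polynomial is p(z) = ∏_{α ∈ S} (z − α), where S = {-7, -3, 6, (0 + 3i), (0 - 3i)}.
Expanding the product yields: p(z) = z^5 + 4·z^4 -30·z^3 -90·z^2 -351·z -1134.
Note conjugate pairs combine to real quadratics: (z − (0+3i))(z − (0−3i)) = z² + 9.
The resulting polynomial has degree 5 and real coefficients as required.

p(z) = z^5 + 4·z^4 -30·z^3 -90·z^2 -351·z -1134.


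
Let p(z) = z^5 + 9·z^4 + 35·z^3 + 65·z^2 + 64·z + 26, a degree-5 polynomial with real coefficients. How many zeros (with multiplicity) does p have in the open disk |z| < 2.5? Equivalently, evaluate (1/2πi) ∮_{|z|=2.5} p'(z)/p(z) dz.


The zeros of p are: (-3 + 2i), (-3 - 2i), (-1 + 1i), (-1 - 1i), -1.
Their magnitudes are: 3.606, 3.606, 1.414, 1.414, 1.
Zeros with |z| < R = 2.5: (-1 + 1i), (-1 - 1i), -1.
Count = 3.
By the argument principle, (1/2πi) ∮_{|z|=R} p'(z)/p(z) dz equals exactly this count.

Number of zeros inside |z| < 2.5: 3.


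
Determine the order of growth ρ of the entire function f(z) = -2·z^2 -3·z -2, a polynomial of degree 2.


|f(z)| ≤ Σ|c_k|·r^k = O(r^2) as r → ∞. Polynomial growth is O(e^{r^ε}) for every ε > 0 (since r^2/e^{r^ε} → 0), so ρ ≤ ε for all ε > 0, i.e. ρ = 0. Every nonconstant polynomial has order 0.
Therefore ρ = 0.

Order ρ = 0.


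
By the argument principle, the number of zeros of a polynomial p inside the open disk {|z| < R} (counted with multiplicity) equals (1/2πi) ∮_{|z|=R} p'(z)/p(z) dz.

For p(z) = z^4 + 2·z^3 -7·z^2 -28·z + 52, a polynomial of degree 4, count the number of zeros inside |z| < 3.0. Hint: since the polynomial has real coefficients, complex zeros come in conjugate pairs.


The zeros of p are: (-3 + 2i), (-3 - 2i), 2, 2.
Their magnitudes are: 3.606, 3.606, 2, 2.
Zeros with |z| < R = 3.0: 2, 2.
Count = 2.
By the argument principle, (1/2πi) ∮_{|z|=R} p'(z)/p(z) dz equals exactly this count.

Number of zeros inside |z| < 3.0: 2.


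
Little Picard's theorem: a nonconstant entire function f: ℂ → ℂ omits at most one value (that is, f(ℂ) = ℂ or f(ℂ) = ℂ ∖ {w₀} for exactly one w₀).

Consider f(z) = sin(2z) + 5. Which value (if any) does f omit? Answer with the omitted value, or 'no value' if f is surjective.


Little Picard bounds the complement of f(ℂ) to at most one point.
sin is entire and surjective onto ℂ: for every w ∈ ℂ, sin(ζ) = w has a solution ζ ∈ ℂ (e.g., via the complex inverse arcsin). With ζ = 2z this gives z = ζ/(2). Then 1·sin(2z) takes every value in 1·ℂ = ℂ, and adding 5 is a bijection of ℂ. So f is surjective and omits no value. (Note: only on the real line is sin bounded by [−1, 1].)

Omitted value: no value.


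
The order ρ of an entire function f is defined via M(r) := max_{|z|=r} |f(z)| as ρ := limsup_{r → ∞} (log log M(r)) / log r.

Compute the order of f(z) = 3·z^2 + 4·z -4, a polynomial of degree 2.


|f(z)| ≤ Σ|c_k|·r^k = O(r^2) as r → ∞. Polynomial growth is O(e^{r^ε}) for every ε > 0 (since r^2/e^{r^ε} → 0), so ρ ≤ ε for all ε > 0, i.e. ρ = 0. Every nonconstant polynomial has order 0.
Therefore ρ = 0.

Order ρ = 0.


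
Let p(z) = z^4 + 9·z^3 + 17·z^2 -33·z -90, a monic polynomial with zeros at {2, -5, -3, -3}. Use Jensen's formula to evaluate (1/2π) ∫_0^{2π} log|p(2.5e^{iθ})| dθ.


Zeros: -5, -3, -3, 2; r = 2.5.
Inside |z| < r: 2. Outside (|z| ≥ r): -5, -3, -3.
p(0) = -90, so log|p(0)| = log(90) = 4.4998.
Apply Jensen: I(r) = log|p(0)| + Σ_k log(r/|z_k|), summed over zeros inside |z| < r.
  log(r/|z_k|) for z_k = 2: log(2.5/2) = 0.2231
  Outside zeros (-5, -3, -3) contribute nothing to the Jensen sum.
Sum over inside zeros: 0.2231.
I(r) = log|p(0)| + (inside sum) = 4.4998 + 0.2231 = 4.7230.
Note: since some zeros are outside |z| ≤ r, the simplified n·log(r) form does NOT apply — only the inside zeros contribute.

I(r) ≈ 4.7230.


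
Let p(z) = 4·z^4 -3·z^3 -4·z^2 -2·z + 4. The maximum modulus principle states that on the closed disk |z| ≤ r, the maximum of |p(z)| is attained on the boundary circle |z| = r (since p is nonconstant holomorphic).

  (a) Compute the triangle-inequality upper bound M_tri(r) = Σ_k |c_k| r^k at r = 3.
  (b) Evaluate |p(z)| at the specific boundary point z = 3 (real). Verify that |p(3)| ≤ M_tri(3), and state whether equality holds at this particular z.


Coefficients: c_0 = 4, c_1 = -2, c_2 = -4, c_3 = -3, c_4 = 4. Radius r = 3.
Part (a). Triangle bound: M_tri(r) = Σ_k |c_k| r^k
  = |4|·3^0 + |-2|·3^1 + |-4|·3^2 + |-3|·3^3 + |4|·3^4
  = 4 + 6 + 36 + 81 + 324 = 451.
This bounds M(r) := max_{|z|=r} |p(z)| from above; equality holds iff all terms c_k z^k can be made to align in phase at a single z on |z|=r.
Part (b). At z = 3 (real, on the circle |z| = r):
  p(3) = (4)·3^0 + (-2)·3^1 + (-4)·3^2 + (-3)·3^3 + (4)·3^4 = 205.
  |p(3)| = 205.
Check: |p(3)| = 205 ≤ 451 = M_tri(3). ✓ Equality does not hold at z = 3 (the coefficients have mixed signs, so the terms do not all align in phase there).

M_tri(3) = 451; |p(3)| = 205; equality at z=3: no.


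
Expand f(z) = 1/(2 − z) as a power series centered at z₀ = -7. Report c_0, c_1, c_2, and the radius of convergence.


Let w = z − z₀, so z = z₀ + w.
Then 2 − z = 2 − (z₀ + w) = (2 − z₀) − w = 9 − w.
f(z) = 1/(9 − w) = (1/(9)) · 1/(1 − w/(9)) = Σ_{n≥0} w^n / (9)^(n+1).
So c_n = 1/(9)^(n+1):
  c_0 = 1/(9)^1 = 1/9.
  c_1 = 1/(9)^2 = 1/81.
  c_2 = 1/(9)^3 = 1/729.
The series is valid for |w/d| < 1, i.e. |z − z₀| < |d|.
Radius of convergence: R = |2 − z₀| = |9| = 9 (distance from z₀ to the singularity z = 2).

c_0 = 1/9, c_1 = 1/81, c_2 = 1/729; R = 9.


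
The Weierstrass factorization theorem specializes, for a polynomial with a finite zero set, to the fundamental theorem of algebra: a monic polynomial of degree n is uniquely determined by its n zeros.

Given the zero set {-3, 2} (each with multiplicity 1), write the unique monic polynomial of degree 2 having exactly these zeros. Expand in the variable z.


The polynomial is p(z) = ∏_{α ∈ S} (z − α), where S = {-3, 2}.
Expanding the product yields: p(z) = z^2 + z -6.
The resulting polynomial has degree 2 and real coefficients as required.

p(z) = z^2 + z -6.


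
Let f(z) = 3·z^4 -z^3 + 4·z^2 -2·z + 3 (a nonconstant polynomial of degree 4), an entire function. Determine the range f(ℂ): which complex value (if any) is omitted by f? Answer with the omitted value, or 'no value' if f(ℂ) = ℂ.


Little Picard bounds the complement of f(ℂ) to at most one point.
For every w ∈ ℂ, the equation p(z) − w = 0 is a nonconstant polynomial in z and hence has at least one root by the fundamental theorem of algebra. So p is surjective onto ℂ, omitting no value.

Omitted value: no value.


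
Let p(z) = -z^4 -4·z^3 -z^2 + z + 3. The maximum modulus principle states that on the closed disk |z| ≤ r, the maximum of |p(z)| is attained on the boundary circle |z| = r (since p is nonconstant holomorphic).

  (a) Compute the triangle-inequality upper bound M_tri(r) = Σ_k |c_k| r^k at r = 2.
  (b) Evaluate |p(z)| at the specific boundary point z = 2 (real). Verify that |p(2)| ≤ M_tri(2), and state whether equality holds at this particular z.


Coefficients: c_0 = 3, c_1 = 1, c_2 = -1, c_3 = -4, c_4 = -1. Radius r = 2.
Part (a). Triangle bound: M_tri(r) = Σ_k |c_k| r^k
  = |3|·2^0 + |1|·2^1 + |-1|·2^2 + |-4|·2^3 + |-1|·2^4
  = 3 + 2 + 4 + 32 + 16 = 57.
This bounds M(r) := max_{|z|=r} |p(z)| from above; equality holds iff all terms c_k z^k can be made to align in phase at a single z on |z|=r.
Part (b). At z = 2 (real, on the circle |z| = r):
  p(2) = (3)·2^0 + (1)·2^1 + (-1)·2^2 + (-4)·2^3 + (-1)·2^4 = -47.
  |p(2)| = 47.
Check: |p(2)| = 47 ≤ 57 = M_tri(2). ✓ Equality does not hold at z = 2 (the coefficients have mixed signs, so the terms do not all align in phase there).

M_tri(2) = 57; |p(2)| = 47; equality at z=2: no.


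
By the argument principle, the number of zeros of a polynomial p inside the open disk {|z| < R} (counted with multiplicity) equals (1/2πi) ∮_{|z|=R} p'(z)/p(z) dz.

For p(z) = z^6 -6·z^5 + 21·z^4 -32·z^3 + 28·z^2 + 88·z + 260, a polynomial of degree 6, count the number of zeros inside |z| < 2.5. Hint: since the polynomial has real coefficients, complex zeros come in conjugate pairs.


The zeros of p are: (-1 + 1i), (-1 - 1i), (3 + 2i), (3 - 2i), (1 + 3i), (1 - 3i).
Their magnitudes are: 1.414, 1.414, 3.606, 3.606, 3.162, 3.162.
Zeros with |z| < R = 2.5: (-1 + 1i), (-1 - 1i).
Count = 2.
By the argument principle, (1/2πi) ∮_{|z|=R} p'(z)/p(z) dz equals exactly this count.

Number of zeros inside |z| < 2.5: 2.


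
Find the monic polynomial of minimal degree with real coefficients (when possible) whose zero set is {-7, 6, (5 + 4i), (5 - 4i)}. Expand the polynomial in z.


The polynomial is p(z) = ∏_{α ∈ S} (z − α), where S = {-7, 6, (5 + 4i), (5 - 4i)}.
Expanding the product yields: p(z) = z^4 -9·z^3 -11·z^2 + 461·z -1722.
Note conjugate pairs combine to real quadratics: (z − (5+4i))(z − (5−4i)) = z² − 10z + 41.
The resulting polynomial has degree 4 and real coefficients as required.

p(z) = z^4 -9·z^3 -11·z^2 + 461·z -1722.


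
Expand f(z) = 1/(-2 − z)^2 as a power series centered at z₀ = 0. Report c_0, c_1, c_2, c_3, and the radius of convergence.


Let w = z − z₀, so z = z₀ + w.
Then -2 − z = -2 − (z₀ + w) = (-2 − z₀) − w = -2 − w.
f(z) = 1/(-2 − w)^2 = (1/(-2)^2) · (1 − w/(-2))^{−2}.
By the binomial series (1−u)^{−2} = Σ_{n≥0} C(n+1, 1) u^n for |u|<1, with u = w/(-2):
  c_n = C(n+1, 1) / (-2)^(n+2).
  c_0 = 1/(-2)^2 = 1/4.
  c_1 = 2/(-2)^3 = -1/4.
  c_2 = 3/(-2)^4 = 3/16.
  c_3 = 4/(-2)^5 = -1/8.
The series is valid for |w/d| < 1, i.e. |z − z₀| < |d|.
Radius of convergence: R = |-2 − z₀| = |-2| = 2 (distance from z₀ to the singularity z = -2).

c_0 = 1/4, c_1 = -1/4, c_2 = 3/16, c_3 = -1/8; R = 2.


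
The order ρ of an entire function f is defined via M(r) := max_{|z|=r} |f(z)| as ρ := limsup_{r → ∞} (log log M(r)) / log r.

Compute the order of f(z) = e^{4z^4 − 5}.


|e^{4z^4 − 5}| = e^{Re(4·z^4) + -5} ≤ e^{4|z|^4 + -5} = e^{4r^4 + -5} on |z| = r, so ρ ≤ 4. Choosing z on |z|=r so that 4·z^4 is real positive (always possible by picking arg z appropriately) gives |f(z)| = e^{4r^4 + -5}, matching the bound. The additive constant -5 does not affect log log M(r) ~ 4·log r. Hence ρ = 4.
Therefore ρ = 4.

Order ρ = 4.


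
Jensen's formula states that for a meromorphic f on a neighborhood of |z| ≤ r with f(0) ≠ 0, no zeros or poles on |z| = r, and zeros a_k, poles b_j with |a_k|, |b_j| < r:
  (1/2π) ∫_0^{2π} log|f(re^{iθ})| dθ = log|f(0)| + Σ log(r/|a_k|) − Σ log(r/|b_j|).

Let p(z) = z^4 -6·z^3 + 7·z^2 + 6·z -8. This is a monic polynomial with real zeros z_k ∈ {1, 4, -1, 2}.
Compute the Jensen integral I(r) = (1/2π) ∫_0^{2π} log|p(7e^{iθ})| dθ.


Zeros: -1, 1, 2, 4; r = 7.
Inside |z| < r: -1, 1, 2, 4. Outside (|z| ≥ r): ∅.
p(0) = -8, so log|p(0)| = log(8) = 2.0794.
Apply Jensen: I(r) = log|p(0)| + Σ_k log(r/|z_k|), summed over zeros inside |z| < r.
  log(r/|z_k|) for z_k = 1: log(7/1) = 1.9459
  log(r/|z_k|) for z_k = 4: log(7/4) = 0.5596
  log(r/|z_k|) for z_k = -1: log(7/1) = 1.9459
  log(r/|z_k|) for z_k = 2: log(7/2) = 1.2528
Sum over inside zeros: 5.7042.
I(r) = log|p(0)| + (inside sum) = 2.0794 + 5.7042 = 7.7836.
Closed form (all zeros inside, monic): I(r) = n·log(r) = 4·log(7) = 7.7836. ✓

I(r) ≈ 7.7836.


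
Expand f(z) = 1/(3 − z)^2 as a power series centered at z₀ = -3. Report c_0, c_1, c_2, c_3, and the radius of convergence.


Let w = z − z₀, so z = z₀ + w.
Then 3 − z = 3 − (z₀ + w) = (3 − z₀) − w = 6 − w.
f(z) = 1/(6 − w)^2 = (1/(6)^2) · (1 − w/(6))^{−2}.
By the binomial series (1−u)^{−2} = Σ_{n≥0} C(n+1, 1) u^n for |u|<1, with u = w/(6):
  c_n = C(n+1, 1) / (6)^(n+2).
  c_0 = 1/(6)^2 = 1/36.
  c_1 = 2/(6)^3 = 1/108.
  c_2 = 3/(6)^4 = 1/432.
  c_3 = 4/(6)^5 = 1/1944.
The series is valid for |w/d| < 1, i.e. |z − z₀| < |d|.
Radius of convergence: R = |3 − z₀| = |6| = 6 (distance from z₀ to the singularity z = 3).

c_0 = 1/36, c_1 = 1/108, c_2 = 1/432, c_3 = 1/1944; R = 6.


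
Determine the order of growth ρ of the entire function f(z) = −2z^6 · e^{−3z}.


M(r) = max_{|z|=r} |-2|·|z|^6·|e^{−3z}| = 2·r^6 · e^{3r^1} (the factors attain their maxima compatibly on |z|=r). Then log M(r) = log 2 + 6·log r + 3r^1, dominated by the last term, so log log M(r) ~ 1·log r. The polynomial factor -2z^6 contributes only a log r term and does not affect the order. ρ = 1.
Therefore ρ = 1.

Order ρ = 1.


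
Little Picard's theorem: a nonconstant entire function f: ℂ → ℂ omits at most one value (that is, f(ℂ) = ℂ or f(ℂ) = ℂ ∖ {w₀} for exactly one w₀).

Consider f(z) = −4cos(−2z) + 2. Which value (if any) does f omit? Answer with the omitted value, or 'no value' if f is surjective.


Little Picard bounds the complement of f(ℂ) to at most one point.
cos is entire and surjective onto ℂ: for every w ∈ ℂ, cos(ζ) = w has a solution ζ ∈ ℂ (e.g., via the complex inverse arccos). With ζ = −2z this gives z = ζ/(-2). Then -4·cos(−2z) takes every value in -4·ℂ = ℂ, and adding 2 is a bijection of ℂ. So f is surjective and omits no value. (Note: only on the real line is cos bounded by [−1, 1].)

Omitted value: no value.


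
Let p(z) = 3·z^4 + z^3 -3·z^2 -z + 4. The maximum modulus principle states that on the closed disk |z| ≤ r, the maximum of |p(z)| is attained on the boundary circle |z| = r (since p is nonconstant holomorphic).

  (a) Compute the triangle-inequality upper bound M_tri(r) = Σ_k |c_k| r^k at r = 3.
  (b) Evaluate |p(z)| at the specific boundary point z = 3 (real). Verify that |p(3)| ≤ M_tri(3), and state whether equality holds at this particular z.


Coefficients: c_0 = 4, c_1 = -1, c_2 = -3, c_3 = 1, c_4 = 3. Radius r = 3.
Part (a). Triangle bound: M_tri(r) = Σ_k |c_k| r^k
  = |4|·3^0 + |-1|·3^1 + |-3|·3^2 + |1|·3^3 + |3|·3^4
  = 4 + 3 + 27 + 27 + 243 = 304.
This bounds M(r) := max_{|z|=r} |p(z)| from above; equality holds iff all terms c_k z^k can be made to align in phase at a single z on |z|=r.
Part (b). At z = 3 (real, on the circle |z| = r):
  p(3) = (4)·3^0 + (-1)·3^1 + (-3)·3^2 + (1)·3^3 + (3)·3^4 = 244.
  |p(3)| = 244.
Check: |p(3)| = 244 ≤ 304 = M_tri(3). ✓ Equality does not hold at z = 3 (the coefficients have mixed signs, so the terms do not all align in phase there).

M_tri(3) = 304; |p(3)| = 244; equality at z=3: no.


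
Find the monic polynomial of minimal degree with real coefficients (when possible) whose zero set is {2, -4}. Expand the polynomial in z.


The polynomial is p(z) = ∏_{α ∈ S} (z − α), where S = {2, -4}.
Expanding the product yields: p(z) = z^2 + 2·z -8.
The resulting polynomial has degree 2 and real coefficients as required.

p(z) = z^2 + 2·z -8.


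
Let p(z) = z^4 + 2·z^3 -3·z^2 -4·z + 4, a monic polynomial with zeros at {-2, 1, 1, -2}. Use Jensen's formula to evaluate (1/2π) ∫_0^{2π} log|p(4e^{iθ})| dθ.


Zeros: -2, -2, 1, 1; r = 4.
Inside |z| < r: -2, -2, 1, 1. Outside (|z| ≥ r): ∅.
p(0) = 4, so log|p(0)| = log(4) = 1.3863.
Apply Jensen: I(r) = log|p(0)| + Σ_k log(r/|z_k|), summed over zeros inside |z| < r.
  log(r/|z_k|) for z_k = -2: log(4/2) = 0.6931
  log(r/|z_k|) for z_k = 1: log(4/1) = 1.3863
  log(r/|z_k|) for z_k = 1: log(4/1) = 1.3863
  log(r/|z_k|) for z_k = -2: log(4/2) = 0.6931
Sum over inside zeros: 4.1589.
I(r) = log|p(0)| + (inside sum) = 1.3863 + 4.1589 = 5.5452.
Closed form (all zeros inside, monic): I(r) = n·log(r) = 4·log(4) = 5.5452. ✓

I(r) ≈ 5.5452.


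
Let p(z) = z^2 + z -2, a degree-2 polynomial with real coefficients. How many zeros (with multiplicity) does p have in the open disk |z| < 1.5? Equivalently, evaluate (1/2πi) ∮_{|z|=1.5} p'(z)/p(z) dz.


The zeros of p are: -2, 1.
Their magnitudes are: 2, 1.
Zeros with |z| < R = 1.5: 1.
Count = 1.
By the argument principle, (1/2πi) ∮_{|z|=R} p'(z)/p(z) dz equals exactly this count.

Number of zeros inside |z| < 1.5: 1.


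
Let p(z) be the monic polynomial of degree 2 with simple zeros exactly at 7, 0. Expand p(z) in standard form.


The polynomial is p(z) = ∏_{α ∈ S} (z − α), where S = {7, 0}.
Expanding the product yields: p(z) = z^2 -7·z.
The resulting polynomial has degree 2 and real coefficients as required.

p(z) = z^2 -7·z.


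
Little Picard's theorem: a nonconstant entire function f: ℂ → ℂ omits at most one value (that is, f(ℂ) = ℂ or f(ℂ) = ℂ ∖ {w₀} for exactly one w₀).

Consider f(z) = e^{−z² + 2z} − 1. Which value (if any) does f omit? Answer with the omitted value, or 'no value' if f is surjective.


Little Picard bounds the complement of f(ℂ) to at most one point.
The exponent g(z) = −z² + 2z is a nonconstant polynomial, hence surjective onto ℂ. So e^{g(z)} takes every value in {e^w : w ∈ ℂ} = ℂ ∖ {0}. Adding -1 shifts the range to ℂ ∖ {-1}. f omits exactly -1.

Omitted value: -1.


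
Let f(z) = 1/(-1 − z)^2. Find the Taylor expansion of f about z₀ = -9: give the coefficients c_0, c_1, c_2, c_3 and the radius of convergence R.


Let w = z − z₀, so z = z₀ + w.
Then -1 − z = -1 − (z₀ + w) = (-1 − z₀) − w = 8 − w.
f(z) = 1/(8 − w)^2 = (1/(8)^2) · (1 − w/(8))^{−2}.
By the binomial series (1−u)^{−2} = Σ_{n≥0} C(n+1, 1) u^n for |u|<1, with u = w/(8):
  c_n = C(n+1, 1) / (8)^(n+2).
  c_0 = 1/(8)^2 = 1/64.
  c_1 = 2/(8)^3 = 1/256.
  c_2 = 3/(8)^4 = 3/4096.
  c_3 = 4/(8)^5 = 1/8192.
The series is valid for |w/d| < 1, i.e. |z − z₀| < |d|.
Radius of convergence: R = |-1 − z₀| = |8| = 8 (distance from z₀ to the singularity z = -1).

c_0 = 1/64, c_1 = 1/256, c_2 = 3/4096, c_3 = 1/8192; R = 8.


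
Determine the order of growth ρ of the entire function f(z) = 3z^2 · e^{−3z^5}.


M(r) = max_{|z|=r} |3|·|z|^2·|e^{−3z^5}| = 3·r^2 · e^{3r^5} (the factors attain their maxima compatibly on |z|=r). Then log M(r) = log 3 + 2·log r + 3r^5, dominated by the last term, so log log M(r) ~ 5·log r. The polynomial factor 3z^2 contributes only a log r term and does not affect the order. ρ = 5.
Therefore ρ = 5.

Order ρ = 5.


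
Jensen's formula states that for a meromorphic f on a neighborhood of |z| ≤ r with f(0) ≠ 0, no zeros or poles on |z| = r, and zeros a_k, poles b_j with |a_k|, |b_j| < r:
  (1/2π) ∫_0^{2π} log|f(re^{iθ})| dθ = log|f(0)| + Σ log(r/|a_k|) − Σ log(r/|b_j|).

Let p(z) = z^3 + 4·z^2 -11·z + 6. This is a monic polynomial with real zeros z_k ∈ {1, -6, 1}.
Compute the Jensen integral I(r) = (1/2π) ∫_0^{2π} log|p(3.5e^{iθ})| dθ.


Zeros: -6, 1, 1; r = 3.5.
Inside |z| < r: 1, 1. Outside (|z| ≥ r): -6.
p(0) = 6, so log|p(0)| = log(6) = 1.7918.
Apply Jensen: I(r) = log|p(0)| + Σ_k log(r/|z_k|), summed over zeros inside |z| < r.
  log(r/|z_k|) for z_k = 1: log(3.5/1) = 1.2528
  log(r/|z_k|) for z_k = 1: log(3.5/1) = 1.2528
  Outside zeros (-6) contribute nothing to the Jensen sum.
Sum over inside zeros: 2.5055.
I(r) = log|p(0)| + (inside sum) = 1.7918 + 2.5055 = 4.2973.
Note: since some zeros are outside |z| ≤ r, the simplified n·log(r) form does NOT apply — only the inside zeros contribute.

I(r) ≈ 4.2973.


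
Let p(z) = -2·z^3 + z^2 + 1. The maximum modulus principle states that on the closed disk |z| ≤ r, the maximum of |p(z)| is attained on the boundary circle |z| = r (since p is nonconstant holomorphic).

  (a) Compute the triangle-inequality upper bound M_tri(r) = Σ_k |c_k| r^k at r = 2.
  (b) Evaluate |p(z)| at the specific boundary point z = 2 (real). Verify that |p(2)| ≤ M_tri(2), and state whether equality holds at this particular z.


Coefficients: c_0 = 1, c_1 = 0, c_2 = 1, c_3 = -2. Radius r = 2.
Part (a). Triangle bound: M_tri(r) = Σ_k |c_k| r^k
  = |1|·2^0 + |0|·2^1 + |1|·2^2 + |-2|·2^3
  = 1 + 0 + 4 + 16 = 21.
This bounds M(r) := max_{|z|=r} |p(z)| from above; equality holds iff all terms c_k z^k can be made to align in phase at a single z on |z|=r.
Part (b). At z = 2 (real, on the circle |z| = r):
  p(2) = (1)·2^0 + (0)·2^1 + (1)·2^2 + (-2)·2^3 = -11.
  |p(2)| = 11.
Check: |p(2)| = 11 ≤ 21 = M_tri(2). ✓ Equality does not hold at z = 2 (the coefficients have mixed signs, so the terms do not all align in phase there).

M_tri(2) = 21; |p(2)| = 11; equality at z=2: no.


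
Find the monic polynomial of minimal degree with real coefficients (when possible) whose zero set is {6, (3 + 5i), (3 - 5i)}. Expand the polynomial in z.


The polynomial is p(z) = ∏_{α ∈ S} (z − α), where S = {6, (3 + 5i), (3 - 5i)}.
Expanding the product yields: p(z) = z^3 -12·z^2 + 70·z -204.
Note conjugate pairs combine to real quadratics: (z − (3+5i))(z − (3−5i)) = z² − 6z + 34.
The resulting polynomial has degree 3 and real coefficients as required.

p(z) = z^3 -12·z^2 + 70·z -204.


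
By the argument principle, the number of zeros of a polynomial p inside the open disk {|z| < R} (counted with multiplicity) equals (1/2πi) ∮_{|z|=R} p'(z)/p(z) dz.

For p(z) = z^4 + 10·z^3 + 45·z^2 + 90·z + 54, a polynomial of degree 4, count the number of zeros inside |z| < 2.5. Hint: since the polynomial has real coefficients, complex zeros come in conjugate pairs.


The zeros of p are: -1, -3, (-3 + 3i), (-3 - 3i).
Their magnitudes are: 1, 3, 4.243, 4.243.
Zeros with |z| < R = 2.5: -1.
Count = 1.
By the argument principle, (1/2πi) ∮_{|z|=R} p'(z)/p(z) dz equals exactly this count.

Number of zeros inside |z| < 2.5: 1.


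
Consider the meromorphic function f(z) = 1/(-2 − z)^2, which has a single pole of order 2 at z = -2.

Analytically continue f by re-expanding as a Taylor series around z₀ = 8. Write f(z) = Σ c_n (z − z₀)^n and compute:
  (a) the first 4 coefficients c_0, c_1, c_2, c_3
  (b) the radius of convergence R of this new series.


Let w = z − z₀, so z = z₀ + w.
Then -2 − z = -2 − (z₀ + w) = (-2 − z₀) − w = -10 − w.
f(z) = 1/(-10 − w)^2 = (1/(-10)^2) · (1 − w/(-10))^{−2}.
By the binomial series (1−u)^{−2} = Σ_{n≥0} C(n+1, 1) u^n for |u|<1, with u = w/(-10):
  c_n = C(n+1, 1) / (-10)^(n+2).
  c_0 = 1/(-10)^2 = 1/100.
  c_1 = 2/(-10)^3 = -1/500.
  c_2 = 3/(-10)^4 = 3/10000.
  c_3 = 4/(-10)^5 = -1/25000.
The series is valid for |w/d| < 1, i.e. |z − z₀| < |d|.
Radius of convergence: R = |-2 − z₀| = |-10| = 10 (distance from z₀ to the singularity z = -2).

c_0 = 1/100, c_1 = -1/500, c_2 = 3/10000, c_3 = -1/25000; R = 10.


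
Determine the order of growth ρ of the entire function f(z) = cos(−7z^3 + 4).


Write cos(w) = (e^{iw} ± e^{−iw})/(2 or 2i), so |cos(w)| ≤ e^{|w|}. With w = −7z^3 + 4, |w| ≤ 7r^3 + 4 on |z|=r, giving M(r) ≤ e^{7r^3 + 4} and ρ ≤ 3. For the lower bound, choose z on |z|=r with -7z^3 purely imaginary of modulus 7r^3; then |cos(−7z^3 + 4)| grows like e^{7r^3}/2, so ρ ≥ 3. Hence ρ = 3.
Therefore ρ = 3.

Order ρ = 3.


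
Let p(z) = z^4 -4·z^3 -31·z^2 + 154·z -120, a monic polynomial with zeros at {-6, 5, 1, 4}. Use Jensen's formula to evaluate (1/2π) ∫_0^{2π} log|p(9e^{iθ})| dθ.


Zeros: -6, 1, 4, 5; r = 9.
Inside |z| < r: -6, 1, 4, 5. Outside (|z| ≥ r): ∅.
p(0) = -120, so log|p(0)| = log(120) = 4.7875.
Apply Jensen: I(r) = log|p(0)| + Σ_k log(r/|z_k|), summed over zeros inside |z| < r.
  log(r/|z_k|) for z_k = -6: log(9/6) = 0.4055
  log(r/|z_k|) for z_k = 5: log(9/5) = 0.5878
  log(r/|z_k|) for z_k = 1: log(9/1) = 2.1972
  log(r/|z_k|) for z_k = 4: log(9/4) = 0.8109
Sum over inside zeros: 4.0014.
I(r) = log|p(0)| + (inside sum) = 4.7875 + 4.0014 = 8.7889.
Closed form (all zeros inside, monic): I(r) = n·log(r) = 4·log(9) = 8.7889. ✓

I(r) ≈ 8.7889.


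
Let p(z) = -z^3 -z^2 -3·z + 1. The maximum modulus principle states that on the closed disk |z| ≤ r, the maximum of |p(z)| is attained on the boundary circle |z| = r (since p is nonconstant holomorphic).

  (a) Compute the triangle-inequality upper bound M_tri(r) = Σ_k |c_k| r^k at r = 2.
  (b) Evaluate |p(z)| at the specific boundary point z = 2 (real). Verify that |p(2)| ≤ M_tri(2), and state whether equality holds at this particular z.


Coefficients: c_0 = 1, c_1 = -3, c_2 = -1, c_3 = -1. Radius r = 2.
Part (a). Triangle bound: M_tri(r) = Σ_k |c_k| r^k
  = |1|·2^0 + |-3|·2^1 + |-1|·2^2 + |-1|·2^3
  = 1 + 6 + 4 + 8 = 19.
This bounds M(r) := max_{|z|=r} |p(z)| from above; equality holds iff all terms c_k z^k can be made to align in phase at a single z on |z|=r.
Part (b). At z = 2 (real, on the circle |z| = r):
  p(2) = (1)·2^0 + (-3)·2^1 + (-1)·2^2 + (-1)·2^3 = -17.
  |p(2)| = 17.
Check: |p(2)| = 17 ≤ 19 = M_tri(2). ✓ Equality does not hold at z = 2 (the coefficients have mixed signs, so the terms do not all align in phase there).

M_tri(2) = 19; |p(2)| = 17; equality at z=2: no.


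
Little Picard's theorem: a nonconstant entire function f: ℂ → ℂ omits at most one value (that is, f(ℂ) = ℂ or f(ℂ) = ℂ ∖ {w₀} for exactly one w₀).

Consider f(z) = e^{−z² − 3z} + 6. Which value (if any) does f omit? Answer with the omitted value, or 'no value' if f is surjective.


Little Picard bounds the complement of f(ℂ) to at most one point.
The exponent g(z) = −z² − 3z is a nonconstant polynomial, hence surjective onto ℂ. So e^{g(z)} takes every value in {e^w : w ∈ ℂ} = ℂ ∖ {0}. Adding 6 shifts the range to ℂ ∖ {6}. f omits exactly 6.

Omitted value: 6.


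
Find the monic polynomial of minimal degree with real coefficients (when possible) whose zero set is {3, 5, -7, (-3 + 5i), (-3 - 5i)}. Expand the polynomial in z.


The polynomial is p(z) = ∏_{α ∈ S} (z − α), where S = {3, 5, -7, (-3 + 5i), (-3 - 5i)}.
Expanding the product yields: p(z) = z^5 + 5·z^4 -13·z^3 -175·z^2 -764·z + 3570.
Note conjugate pairs combine to real quadratics: (z − (-3+5i))(z − (-3−5i)) = z² + 6z + 34.
The resulting polynomial has degree 5 and real coefficients as required.

p(z) = z^5 + 5·z^4 -13·z^3 -175·z^2 -764·z + 3570.


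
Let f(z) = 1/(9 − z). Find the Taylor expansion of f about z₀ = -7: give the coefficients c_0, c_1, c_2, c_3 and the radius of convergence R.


Let w = z − z₀, so z = z₀ + w.
Then 9 − z = 9 − (z₀ + w) = (9 − z₀) − w = 16 − w.
f(z) = 1/(16 − w) = (1/(16)) · 1/(1 − w/(16)) = Σ_{n≥0} w^n / (16)^(n+1).
So c_n = 1/(16)^(n+1):
  c_0 = 1/(16)^1 = 1/16.
  c_1 = 1/(16)^2 = 1/256.
  c_2 = 1/(16)^3 = 1/4096.
  c_3 = 1/(16)^4 = 1/65536.
The series is valid for |w/d| < 1, i.e. |z − z₀| < |d|.
Radius of convergence: R = |9 − z₀| = |16| = 16 (distance from z₀ to the singularity z = 9).

c_0 = 1/16, c_1 = 1/256, c_2 = 1/4096, c_3 = 1/65536; R = 16.


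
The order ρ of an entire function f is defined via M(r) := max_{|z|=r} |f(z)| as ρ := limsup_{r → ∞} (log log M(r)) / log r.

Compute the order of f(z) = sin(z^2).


Write sin(w) = (e^{iw} ± e^{−iw})/(2 or 2i), so |sin(w)| ≤ e^{|w|}. With w = z^2, |w| ≤ 1r^2 + 0 on |z|=r, giving M(r) ≤ e^{1r^2 + 0} and ρ ≤ 2. For the lower bound, choose z on |z|=r with 1z^2 purely imaginary of modulus 1r^2; then |sin(z^2)| grows like e^{1r^2}/2, so ρ ≥ 2. Hence ρ = 2.
Therefore ρ = 2.

Order ρ = 2.


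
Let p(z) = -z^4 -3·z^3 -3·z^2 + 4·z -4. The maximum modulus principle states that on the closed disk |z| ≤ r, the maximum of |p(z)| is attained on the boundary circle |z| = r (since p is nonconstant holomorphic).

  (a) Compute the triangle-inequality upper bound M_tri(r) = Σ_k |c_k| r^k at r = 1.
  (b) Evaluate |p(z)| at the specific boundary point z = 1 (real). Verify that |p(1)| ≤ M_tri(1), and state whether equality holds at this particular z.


Coefficients: c_0 = -4, c_1 = 4, c_2 = -3, c_3 = -3, c_4 = -1. Radius r = 1.
Part (a). Triangle bound: M_tri(r) = Σ_k |c_k| r^k
  = |-4|·1^0 + |4|·1^1 + |-3|·1^2 + |-3|·1^3 + |-1|·1^4
  = 4 + 4 + 3 + 3 + 1 = 15.
This bounds M(r) := max_{|z|=r} |p(z)| from above; equality holds iff all terms c_k z^k can be made to align in phase at a single z on |z|=r.
Part (b). At z = 1 (real, on the circle |z| = r):
  p(1) = (-4)·1^0 + (4)·1^1 + (-3)·1^2 + (-3)·1^3 + (-1)·1^4 = -7.
  |p(1)| = 7.
Check: |p(1)| = 7 ≤ 15 = M_tri(1). ✓ Equality does not hold at z = 1 (the coefficients have mixed signs, so the terms do not all align in phase there).

M_tri(1) = 15; |p(1)| = 7; equality at z=1: no.


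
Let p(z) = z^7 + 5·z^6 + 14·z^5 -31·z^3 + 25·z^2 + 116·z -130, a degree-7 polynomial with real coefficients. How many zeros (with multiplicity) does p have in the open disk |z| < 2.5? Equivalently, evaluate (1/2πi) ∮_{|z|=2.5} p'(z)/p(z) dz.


The zeros of p are: (-2 + 1i), (-2 - 1i), 1, (-2 + 3i), (-2 - 3i), (1 + 1i), (1 - 1i).
Their magnitudes are: 2.236, 2.236, 1, 3.606, 3.606, 1.414, 1.414.
Zeros with |z| < R = 2.5: (-2 + 1i), (-2 - 1i), 1, (1 + 1i), (1 - 1i).
Count = 5.
By the argument principle, (1/2πi) ∮_{|z|=R} p'(z)/p(z) dz equals exactly this count.

Number of zeros inside |z| < 2.5: 5.


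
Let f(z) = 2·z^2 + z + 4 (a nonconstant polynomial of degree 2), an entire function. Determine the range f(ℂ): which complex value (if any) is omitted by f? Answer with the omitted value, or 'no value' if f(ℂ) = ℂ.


Little Picard bounds the complement of f(ℂ) to at most one point.
For every w ∈ ℂ, the equation p(z) − w = 0 is a nonconstant polynomial in z and hence has at least one root by the fundamental theorem of algebra. So p is surjective onto ℂ, omitting no value.

Omitted value: no value.


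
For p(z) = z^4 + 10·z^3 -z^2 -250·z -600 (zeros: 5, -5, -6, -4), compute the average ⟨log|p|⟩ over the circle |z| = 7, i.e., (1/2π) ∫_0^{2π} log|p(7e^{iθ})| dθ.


Zeros: -6, -5, -4, 5; r = 7.
Inside |z| < r: -6, -5, -4, 5. Outside (|z| ≥ r): ∅.
p(0) = -600, so log|p(0)| = log(600) = 6.3969.
Apply Jensen: I(r) = log|p(0)| + Σ_k log(r/|z_k|), summed over zeros inside |z| < r.
  log(r/|z_k|) for z_k = 5: log(7/5) = 0.3365
  log(r/|z_k|) for z_k = -5: log(7/5) = 0.3365
  log(r/|z_k|) for z_k = -6: log(7/6) = 0.1542
  log(r/|z_k|) for z_k = -4: log(7/4) = 0.5596
Sum over inside zeros: 1.3867.
I(r) = log|p(0)| + (inside sum) = 6.3969 + 1.3867 = 7.7836.
Closed form (all zeros inside, monic): I(r) = n·log(r) = 4·log(7) = 7.7836. ✓

I(r) ≈ 7.7836.


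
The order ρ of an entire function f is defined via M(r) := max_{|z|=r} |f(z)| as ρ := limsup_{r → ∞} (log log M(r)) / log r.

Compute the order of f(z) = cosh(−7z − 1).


cosh(w) is a linear combination of e^{iw} and e^{−iw} (or e^w, e^{−w} in the hyperbolic case), so |cosh(w)| ≤ e^{|w|}. With w = −7z − 1, |w| ≤ 7|z| + 1 = 7r + 1 on |z| = r, giving M(r) ≤ e^{7r + 1}, so ρ ≤ 1. On a suitable ray (z = it for sin/cos; z = t for sinh/cosh, t real → ∞), |cosh(−7z − 1)| grows like e^{7|t|}/2, so ρ ≥ 1. Hence ρ = 1.
Therefore ρ = 1.

Order ρ = 1.


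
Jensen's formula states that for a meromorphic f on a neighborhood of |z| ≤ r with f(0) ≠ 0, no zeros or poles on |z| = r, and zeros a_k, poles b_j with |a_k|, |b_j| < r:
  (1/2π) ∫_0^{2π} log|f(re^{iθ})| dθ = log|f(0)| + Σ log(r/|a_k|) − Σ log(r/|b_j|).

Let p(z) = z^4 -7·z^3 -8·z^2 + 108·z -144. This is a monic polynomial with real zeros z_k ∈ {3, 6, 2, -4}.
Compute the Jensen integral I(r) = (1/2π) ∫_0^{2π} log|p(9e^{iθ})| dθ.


Zeros: -4, 2, 3, 6; r = 9.
Inside |z| < r: -4, 2, 3, 6. Outside (|z| ≥ r): ∅.
p(0) = -144, so log|p(0)| = log(144) = 4.9698.
Apply Jensen: I(r) = log|p(0)| + Σ_k log(r/|z_k|), summed over zeros inside |z| < r.
  log(r/|z_k|) for z_k = 3: log(9/3) = 1.0986
  log(r/|z_k|) for z_k = 6: log(9/6) = 0.4055
  log(r/|z_k|) for z_k = 2: log(9/2) = 1.5041
  log(r/|z_k|) for z_k = -4: log(9/4) = 0.8109
Sum over inside zeros: 3.8191.
I(r) = log|p(0)| + (inside sum) = 4.9698 + 3.8191 = 8.7889.
Closed form (all zeros inside, monic): I(r) = n·log(r) = 4·log(9) = 8.7889. ✓

I(r) ≈ 8.7889.
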